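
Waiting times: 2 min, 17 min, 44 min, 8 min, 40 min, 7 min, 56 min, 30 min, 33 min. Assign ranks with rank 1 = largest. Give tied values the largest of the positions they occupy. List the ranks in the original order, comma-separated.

9, 6, 2, 7, 3, 8, 1, 5, 4

Sorted (descending): 56, 44, 40, 33, 30, 17, 8, 7, 2
No ties — each value takes its position as its rank.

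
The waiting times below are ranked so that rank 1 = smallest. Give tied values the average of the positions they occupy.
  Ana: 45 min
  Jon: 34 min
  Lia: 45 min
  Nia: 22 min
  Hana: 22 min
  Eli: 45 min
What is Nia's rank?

1.5

Sorted (ascending): 22, 22, 34, 45, 45, 45
The 2 values of 22 occupy positions 1–2 → average rank (1+2)/2 = 1.5.
The 3 values of 45 occupy positions 4–6 → average rank 5.
Nia has value 22 min → rank 1.5.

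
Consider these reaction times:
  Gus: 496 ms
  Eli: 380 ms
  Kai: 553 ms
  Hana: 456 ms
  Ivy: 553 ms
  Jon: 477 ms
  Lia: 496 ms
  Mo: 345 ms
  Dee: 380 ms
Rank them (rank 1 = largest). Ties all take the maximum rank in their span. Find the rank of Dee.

8

Sorted (descending): 553, 553, 496, 496, 477, 456, 380, 380, 345
The 2 values of 553 occupy positions 1–2 → each gets rank 2.
The 2 values of 496 occupy positions 3–4 → each gets rank 4.
The 2 values of 380 occupy positions 7–8 → each gets rank 8.
Dee has value 380 ms → rank 8.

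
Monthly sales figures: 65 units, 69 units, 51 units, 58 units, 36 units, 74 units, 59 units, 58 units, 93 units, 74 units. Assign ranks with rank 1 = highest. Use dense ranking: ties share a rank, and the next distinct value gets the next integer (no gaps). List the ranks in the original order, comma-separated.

4, 3, 7, 6, 8, 2, 5, 6, 1, 2

Sorted (descending): 93, 74, 74, 69, 65, 59, 58, 58, 51, 36
The 2 values of 74 share dense rank 2.
The 2 values of 58 share dense rank 6.
Remaining distinct values take the next consecutive integers.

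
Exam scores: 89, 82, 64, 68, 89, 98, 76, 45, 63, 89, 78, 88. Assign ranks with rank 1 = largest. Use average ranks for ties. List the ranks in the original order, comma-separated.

3, 6, 10, 9, 3, 1, 8, 12, 11, 3, 7, 5

Sorted (descending): 98, 89, 89, 89, 88, 82, 78, 76, 68, 64, 63, 45
The 3 values of 89 occupy positions 2–4 → average rank 3.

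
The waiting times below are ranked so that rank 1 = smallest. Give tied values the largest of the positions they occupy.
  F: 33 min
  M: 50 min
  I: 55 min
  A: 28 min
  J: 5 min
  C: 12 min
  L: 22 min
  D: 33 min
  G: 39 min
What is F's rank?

6

Sorted (ascending): 5, 12, 22, 28, 33, 33, 39, 50, 55
The 2 values of 33 occupy positions 5–6 → each gets rank 6.
F has value 33 min → rank 6.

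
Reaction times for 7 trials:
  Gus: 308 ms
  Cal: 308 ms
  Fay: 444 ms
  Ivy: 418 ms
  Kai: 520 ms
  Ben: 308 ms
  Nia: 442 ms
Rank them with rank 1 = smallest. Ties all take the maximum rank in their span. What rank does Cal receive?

Sorted (ascending): 308, 308, 308, 418, 442, 444, 520
The 3 values of 308 occupy positions 1–3 → each gets rank 3.
Cal has value 308 ms → rank 3.

3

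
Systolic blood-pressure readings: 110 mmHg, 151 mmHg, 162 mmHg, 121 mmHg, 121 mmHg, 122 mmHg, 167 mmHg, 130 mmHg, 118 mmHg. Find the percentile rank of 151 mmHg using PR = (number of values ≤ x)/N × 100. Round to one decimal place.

N = 9.
Strictly below 151: 6. Equal to 151: 1.
PR = 7/9 × 100 = 77.8

77.8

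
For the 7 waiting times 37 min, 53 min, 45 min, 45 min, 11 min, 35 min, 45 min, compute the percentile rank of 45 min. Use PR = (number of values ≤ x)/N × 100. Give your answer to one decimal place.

85.7

N = 7.
Strictly below 45: 3. Equal to 45: 3.
PR = 6/7 × 100 = 85.7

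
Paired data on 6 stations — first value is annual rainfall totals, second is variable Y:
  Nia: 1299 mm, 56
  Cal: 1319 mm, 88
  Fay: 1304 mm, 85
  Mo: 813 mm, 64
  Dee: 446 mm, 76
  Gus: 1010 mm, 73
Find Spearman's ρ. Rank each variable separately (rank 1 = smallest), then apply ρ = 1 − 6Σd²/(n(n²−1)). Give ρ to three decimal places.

0.486

Ranks of variable 1: 4, 6, 5, 2, 1, 3
Ranks of variable 2: 1, 6, 5, 2, 4, 3
d = r₁ − r₂: 3, 0, 0, 0, -3, 0
d²: 9, 0, 0, 0, 9, 0; Σd² = 18
ρ = 1 − 6·18/(6·35) = 1 − 108/210 = 0.486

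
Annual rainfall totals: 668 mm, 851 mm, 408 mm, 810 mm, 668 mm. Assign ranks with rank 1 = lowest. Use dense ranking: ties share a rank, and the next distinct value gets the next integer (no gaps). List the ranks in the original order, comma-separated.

Sorted (ascending): 408, 668, 668, 810, 851
The 2 values of 668 share dense rank 2.
Remaining distinct values take the next consecutive integers.

2, 4, 1, 3, 2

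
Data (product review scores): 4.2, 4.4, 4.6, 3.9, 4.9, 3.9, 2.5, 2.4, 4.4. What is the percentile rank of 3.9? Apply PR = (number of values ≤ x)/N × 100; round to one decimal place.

44.4

N = 9.
Strictly below 3.9: 2. Equal to 3.9: 2.
PR = 4/9 × 100 = 44.4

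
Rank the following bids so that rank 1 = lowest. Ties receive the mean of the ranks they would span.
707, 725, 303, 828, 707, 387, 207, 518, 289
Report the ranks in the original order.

6.5, 8, 3, 9, 6.5, 4, 1, 5, 2

Sorted (ascending): 207, 289, 303, 387, 518, 707, 707, 725, 828
The 2 values of 707 occupy positions 6–7 → average rank (6+7)/2 = 6.5.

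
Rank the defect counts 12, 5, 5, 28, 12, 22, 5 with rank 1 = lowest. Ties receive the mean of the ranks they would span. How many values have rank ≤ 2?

Sorted (ascending): 5, 5, 5, 12, 12, 22, 28
The 3 values of 5 occupy positions 1–3 → average rank 2.
The 2 values of 12 occupy positions 4–5 → average rank (4+5)/2 = 4.5.
Ranks ≤ 2: {2, 2, 2} → 3 values.

3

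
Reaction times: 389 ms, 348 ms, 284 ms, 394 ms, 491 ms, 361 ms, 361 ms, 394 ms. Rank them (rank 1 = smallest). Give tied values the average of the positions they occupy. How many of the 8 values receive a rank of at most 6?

Sorted (ascending): 284, 348, 361, 361, 389, 394, 394, 491
The 2 values of 361 occupy positions 3–4 → average rank (3+4)/2 = 3.5.
The 2 values of 394 occupy positions 6–7 → average rank (6+7)/2 = 6.5.
Ranks ≤ 6: {1, 2, 3.5, 3.5, 5} → 5 values.

5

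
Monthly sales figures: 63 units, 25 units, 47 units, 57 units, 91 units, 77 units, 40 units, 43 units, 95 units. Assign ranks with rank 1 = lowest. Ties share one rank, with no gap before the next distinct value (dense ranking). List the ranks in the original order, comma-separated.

6, 1, 4, 5, 8, 7, 2, 3, 9

Sorted (ascending): 25, 40, 43, 47, 57, 63, 77, 91, 95
No ties — each value takes its position as its rank.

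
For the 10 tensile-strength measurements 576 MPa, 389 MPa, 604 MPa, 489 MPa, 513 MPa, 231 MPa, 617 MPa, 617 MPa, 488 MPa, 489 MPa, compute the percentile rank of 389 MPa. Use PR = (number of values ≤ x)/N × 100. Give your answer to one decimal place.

20.0

N = 10.
Strictly below 389: 1. Equal to 389: 1.
PR = 2/10 × 100 = 20.0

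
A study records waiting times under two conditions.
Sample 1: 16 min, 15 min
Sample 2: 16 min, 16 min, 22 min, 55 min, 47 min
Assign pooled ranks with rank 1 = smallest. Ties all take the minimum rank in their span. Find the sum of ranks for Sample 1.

Sorted (ascending): 15, 16, 16, 16, 22, 47, 55
The 3 values of 16 occupy positions 2–4 → each gets rank 2.
Sample 1 values → pooled ranks: 16→2, 15→1
Rank sum = 2 + 1 = 3

3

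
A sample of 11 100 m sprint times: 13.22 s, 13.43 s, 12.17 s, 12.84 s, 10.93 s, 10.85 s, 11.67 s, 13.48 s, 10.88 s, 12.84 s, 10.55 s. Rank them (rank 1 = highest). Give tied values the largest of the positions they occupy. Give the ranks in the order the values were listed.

Sorted (descending): 13.48, 13.43, 13.22, 12.84, 12.84, 12.17, 11.67, 10.93, 10.88, 10.85, 10.55
The 2 values of 12.84 occupy positions 4–5 → each gets rank 5.

3, 2, 6, 5, 8, 10, 7, 1, 9, 5, 11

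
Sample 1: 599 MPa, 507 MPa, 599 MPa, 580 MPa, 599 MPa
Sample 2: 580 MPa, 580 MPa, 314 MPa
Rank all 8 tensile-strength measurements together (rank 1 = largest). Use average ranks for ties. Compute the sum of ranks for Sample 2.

18

Sorted (descending): 599, 599, 599, 580, 580, 580, 507, 314
The 3 values of 599 occupy positions 1–3 → average rank 2.
The 3 values of 580 occupy positions 4–6 → average rank 5.
Sample 2 values → pooled ranks: 580→5, 580→5, 314→8
Rank sum = 5 + 5 + 8 = 18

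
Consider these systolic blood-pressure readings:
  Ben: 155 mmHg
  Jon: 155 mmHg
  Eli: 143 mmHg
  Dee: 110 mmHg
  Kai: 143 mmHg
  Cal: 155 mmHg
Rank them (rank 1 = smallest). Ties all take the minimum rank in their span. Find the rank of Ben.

4

Sorted (ascending): 110, 143, 143, 155, 155, 155
The 2 values of 143 occupy positions 2–3 → each gets rank 2.
The 3 values of 155 occupy positions 4–6 → each gets rank 4.
Ben has value 155 mmHg → rank 4.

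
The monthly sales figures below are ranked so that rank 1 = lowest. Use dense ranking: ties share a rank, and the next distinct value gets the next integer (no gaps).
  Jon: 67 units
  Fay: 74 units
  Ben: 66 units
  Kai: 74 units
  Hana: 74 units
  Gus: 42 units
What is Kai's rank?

Sorted (ascending): 42, 66, 67, 74, 74, 74
The 3 values of 74 share dense rank 4.
Remaining distinct values take the next consecutive integers.
Kai has value 74 units → rank 4.

4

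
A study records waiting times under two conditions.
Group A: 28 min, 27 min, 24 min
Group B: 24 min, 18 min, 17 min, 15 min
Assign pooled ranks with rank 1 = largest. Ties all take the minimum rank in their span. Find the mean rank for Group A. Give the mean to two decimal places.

Sorted (descending): 28, 27, 24, 24, 18, 17, 15
The 2 values of 24 occupy positions 3–4 → each gets rank 3.
Group A values → pooled ranks: 28→1, 27→2, 24→3
Mean rank = (1 + 2 + 3) / 3 = 2.00

2.00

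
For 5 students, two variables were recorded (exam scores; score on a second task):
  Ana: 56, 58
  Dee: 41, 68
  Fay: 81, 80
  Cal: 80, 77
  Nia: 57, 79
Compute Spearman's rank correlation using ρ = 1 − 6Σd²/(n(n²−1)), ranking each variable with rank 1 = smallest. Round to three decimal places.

Ranks of variable 1: 2, 1, 5, 4, 3
Ranks of variable 2: 1, 2, 5, 3, 4
d = r₁ − r₂: 1, -1, 0, 1, -1
d²: 1, 1, 0, 1, 1; Σd² = 4
ρ = 1 − 6·4/(5·24) = 1 − 24/120 = 0.800

0.800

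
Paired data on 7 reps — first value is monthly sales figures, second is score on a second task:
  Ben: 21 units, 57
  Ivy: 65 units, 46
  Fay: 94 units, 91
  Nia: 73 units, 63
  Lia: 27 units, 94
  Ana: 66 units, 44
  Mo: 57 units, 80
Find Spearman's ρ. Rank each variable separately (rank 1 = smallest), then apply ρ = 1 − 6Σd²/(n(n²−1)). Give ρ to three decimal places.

Ranks of variable 1: 1, 4, 7, 6, 2, 5, 3
Ranks of variable 2: 3, 2, 6, 4, 7, 1, 5
d = r₁ − r₂: -2, 2, 1, 2, -5, 4, -2
d²: 4, 4, 1, 4, 25, 16, 4; Σd² = 58
ρ = 1 − 6·58/(7·48) = 1 − 348/336 = -0.036

-0.036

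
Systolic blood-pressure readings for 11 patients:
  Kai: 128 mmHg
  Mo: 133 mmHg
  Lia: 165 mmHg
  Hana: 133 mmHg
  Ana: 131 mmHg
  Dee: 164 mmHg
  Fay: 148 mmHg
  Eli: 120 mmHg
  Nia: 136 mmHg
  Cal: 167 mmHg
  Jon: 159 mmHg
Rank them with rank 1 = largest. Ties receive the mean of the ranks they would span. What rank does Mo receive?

Sorted (descending): 167, 165, 164, 159, 148, 136, 133, 133, 131, 128, 120
The 2 values of 133 occupy positions 7–8 → average rank (7+8)/2 = 7.5.
Mo has value 133 mmHg → rank 7.5.

7.5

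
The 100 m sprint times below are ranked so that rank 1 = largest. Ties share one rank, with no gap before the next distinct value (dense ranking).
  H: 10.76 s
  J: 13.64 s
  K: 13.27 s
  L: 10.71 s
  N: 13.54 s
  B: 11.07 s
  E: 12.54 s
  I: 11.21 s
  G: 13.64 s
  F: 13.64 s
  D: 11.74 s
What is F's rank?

1

Sorted (descending): 13.64, 13.64, 13.64, 13.54, 13.27, 12.54, 11.74, 11.21, 11.07, 10.76, 10.71
The 3 values of 13.64 share dense rank 1.
Remaining distinct values take the next consecutive integers.
F has value 13.64 s → rank 1.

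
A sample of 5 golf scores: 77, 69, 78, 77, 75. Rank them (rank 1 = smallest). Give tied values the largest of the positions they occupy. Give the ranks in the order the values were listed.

Sorted (ascending): 69, 75, 77, 77, 78
The 2 values of 77 occupy positions 3–4 → each gets rank 4.

4, 1, 5, 4, 2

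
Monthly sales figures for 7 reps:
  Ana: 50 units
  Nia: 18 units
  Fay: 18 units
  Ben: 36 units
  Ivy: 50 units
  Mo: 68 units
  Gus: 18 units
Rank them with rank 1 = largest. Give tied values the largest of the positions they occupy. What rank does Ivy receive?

Sorted (descending): 68, 50, 50, 36, 18, 18, 18
The 2 values of 50 occupy positions 2–3 → each gets rank 3.
The 3 values of 18 occupy positions 5–7 → each gets rank 7.
Ivy has value 50 units → rank 3.

3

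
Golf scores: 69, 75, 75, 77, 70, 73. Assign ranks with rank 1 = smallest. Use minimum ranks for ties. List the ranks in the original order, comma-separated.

1, 4, 4, 6, 2, 3

Sorted (ascending): 69, 70, 73, 75, 75, 77
The 2 values of 75 occupy positions 4–5 → each gets rank 4.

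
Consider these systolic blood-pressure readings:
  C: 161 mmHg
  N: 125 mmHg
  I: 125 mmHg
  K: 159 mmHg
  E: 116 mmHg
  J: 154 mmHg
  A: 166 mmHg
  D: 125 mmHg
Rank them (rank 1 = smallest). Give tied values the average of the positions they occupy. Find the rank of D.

Sorted (ascending): 116, 125, 125, 125, 154, 159, 161, 166
The 3 values of 125 occupy positions 2–4 → average rank 3.
D has value 125 mmHg → rank 3.

3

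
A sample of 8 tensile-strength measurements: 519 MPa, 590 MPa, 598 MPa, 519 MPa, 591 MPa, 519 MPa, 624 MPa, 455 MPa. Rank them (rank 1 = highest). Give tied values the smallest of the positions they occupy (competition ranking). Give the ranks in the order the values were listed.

Sorted (descending): 624, 598, 591, 590, 519, 519, 519, 455
The 3 values of 519 occupy positions 5–7 → each gets rank 5.

5, 4, 2, 5, 3, 5, 1, 8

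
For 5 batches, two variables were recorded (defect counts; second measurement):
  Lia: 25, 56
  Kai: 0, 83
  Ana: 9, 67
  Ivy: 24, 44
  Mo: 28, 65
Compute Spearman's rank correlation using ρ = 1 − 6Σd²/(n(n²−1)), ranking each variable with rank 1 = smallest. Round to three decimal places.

Ranks of variable 1: 4, 1, 2, 3, 5
Ranks of variable 2: 2, 5, 4, 1, 3
d = r₁ − r₂: 2, -4, -2, 2, 2
d²: 4, 16, 4, 4, 4; Σd² = 32
ρ = 1 − 6·32/(5·24) = 1 − 192/120 = -0.600

-0.600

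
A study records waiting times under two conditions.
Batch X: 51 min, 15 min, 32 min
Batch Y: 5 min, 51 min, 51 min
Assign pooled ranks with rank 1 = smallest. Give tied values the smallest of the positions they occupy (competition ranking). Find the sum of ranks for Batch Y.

9

Sorted (ascending): 5, 15, 32, 51, 51, 51
The 3 values of 51 occupy positions 4–6 → each gets rank 4.
Batch Y values → pooled ranks: 5→1, 51→4, 51→4
Rank sum = 1 + 4 + 4 = 9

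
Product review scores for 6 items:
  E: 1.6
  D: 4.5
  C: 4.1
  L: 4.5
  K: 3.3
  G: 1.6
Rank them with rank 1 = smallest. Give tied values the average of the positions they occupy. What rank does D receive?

5.5

Sorted (ascending): 1.6, 1.6, 3.3, 4.1, 4.5, 4.5
The 2 values of 1.6 occupy positions 1–2 → average rank (1+2)/2 = 1.5.
The 2 values of 4.5 occupy positions 5–6 → average rank (5+6)/2 = 5.5.
D has value 4.5 → rank 5.5.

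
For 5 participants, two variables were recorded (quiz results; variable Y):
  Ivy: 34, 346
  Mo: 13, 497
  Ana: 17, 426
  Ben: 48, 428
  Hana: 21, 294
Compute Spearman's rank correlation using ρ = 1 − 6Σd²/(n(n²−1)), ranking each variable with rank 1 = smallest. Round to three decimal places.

-0.300

Ranks of variable 1: 4, 1, 2, 5, 3
Ranks of variable 2: 2, 5, 3, 4, 1
d = r₁ − r₂: 2, -4, -1, 1, 2
d²: 4, 16, 1, 1, 4; Σd² = 26
ρ = 1 − 6·26/(5·24) = 1 − 156/120 = -0.300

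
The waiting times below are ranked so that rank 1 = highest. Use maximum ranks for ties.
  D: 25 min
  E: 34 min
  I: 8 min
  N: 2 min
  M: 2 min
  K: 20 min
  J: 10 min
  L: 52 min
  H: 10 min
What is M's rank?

Sorted (descending): 52, 34, 25, 20, 10, 10, 8, 2, 2
The 2 values of 10 occupy positions 5–6 → each gets rank 6.
The 2 values of 2 occupy positions 8–9 → each gets rank 9.
M has value 2 min → rank 9.

9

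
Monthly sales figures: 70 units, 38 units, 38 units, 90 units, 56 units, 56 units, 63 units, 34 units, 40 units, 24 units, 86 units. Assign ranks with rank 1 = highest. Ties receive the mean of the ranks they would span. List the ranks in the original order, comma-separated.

3, 8.5, 8.5, 1, 5.5, 5.5, 4, 10, 7, 11, 2

Sorted (descending): 90, 86, 70, 63, 56, 56, 40, 38, 38, 34, 24
The 2 values of 56 occupy positions 5–6 → average rank (5+6)/2 = 5.5.
The 2 values of 38 occupy positions 8–9 → average rank (8+9)/2 = 8.5.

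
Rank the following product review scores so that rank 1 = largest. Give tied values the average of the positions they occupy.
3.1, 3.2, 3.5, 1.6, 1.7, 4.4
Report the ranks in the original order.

Sorted (descending): 4.4, 3.5, 3.2, 3.1, 1.7, 1.6
No ties — each value takes its position as its rank.

4, 3, 2, 6, 5, 1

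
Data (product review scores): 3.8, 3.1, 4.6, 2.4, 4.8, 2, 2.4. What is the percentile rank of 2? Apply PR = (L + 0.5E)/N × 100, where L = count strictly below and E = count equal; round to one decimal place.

N = 7.
Strictly below 2: 0. Equal to 2: 1.
PR = (0 + 0.5·1)/7 × 100 = 7.1

7.1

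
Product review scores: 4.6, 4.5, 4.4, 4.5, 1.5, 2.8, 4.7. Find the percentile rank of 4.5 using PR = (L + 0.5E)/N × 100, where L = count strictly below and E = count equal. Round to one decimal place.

N = 7.
Strictly below 4.5: 3. Equal to 4.5: 2.
PR = (3 + 0.5·2)/7 × 100 = 57.1

57.1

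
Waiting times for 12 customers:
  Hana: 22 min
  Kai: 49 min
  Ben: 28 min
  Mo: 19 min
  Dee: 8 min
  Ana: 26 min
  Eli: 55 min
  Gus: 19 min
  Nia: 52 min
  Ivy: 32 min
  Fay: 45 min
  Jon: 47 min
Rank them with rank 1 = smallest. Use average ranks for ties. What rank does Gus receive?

2.5

Sorted (ascending): 8, 19, 19, 22, 26, 28, 32, 45, 47, 49, 52, 55
The 2 values of 19 occupy positions 2–3 → average rank (2+3)/2 = 2.5.
Gus has value 19 min → rank 2.5.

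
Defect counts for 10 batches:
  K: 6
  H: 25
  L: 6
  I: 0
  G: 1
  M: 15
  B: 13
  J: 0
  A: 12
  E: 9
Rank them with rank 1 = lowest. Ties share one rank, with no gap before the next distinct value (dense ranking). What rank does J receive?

1

Sorted (ascending): 0, 0, 1, 6, 6, 9, 12, 13, 15, 25
The 2 values of 0 share dense rank 1.
The 2 values of 6 share dense rank 3.
Remaining distinct values take the next consecutive integers.
J has value 0 → rank 1.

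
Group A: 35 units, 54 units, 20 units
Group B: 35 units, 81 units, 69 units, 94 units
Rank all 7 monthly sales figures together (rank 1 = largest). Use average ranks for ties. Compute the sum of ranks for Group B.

11.5

Sorted (descending): 94, 81, 69, 54, 35, 35, 20
The 2 values of 35 occupy positions 5–6 → average rank (5+6)/2 = 5.5.
Group B values → pooled ranks: 35→5.5, 81→2, 69→3, 94→1
Rank sum = 5.5 + 2 + 3 + 1 = 11.5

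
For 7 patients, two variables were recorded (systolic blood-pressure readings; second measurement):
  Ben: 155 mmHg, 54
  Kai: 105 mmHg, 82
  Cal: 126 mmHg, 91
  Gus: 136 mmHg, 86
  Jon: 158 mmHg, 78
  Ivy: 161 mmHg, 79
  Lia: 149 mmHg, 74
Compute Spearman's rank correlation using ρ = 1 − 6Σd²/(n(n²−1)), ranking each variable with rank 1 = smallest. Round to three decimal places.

Ranks of variable 1: 5, 1, 2, 3, 6, 7, 4
Ranks of variable 2: 1, 5, 7, 6, 3, 4, 2
d = r₁ − r₂: 4, -4, -5, -3, 3, 3, 2
d²: 16, 16, 25, 9, 9, 9, 4; Σd² = 88
ρ = 1 − 6·88/(7·48) = 1 − 528/336 = -0.571

-0.571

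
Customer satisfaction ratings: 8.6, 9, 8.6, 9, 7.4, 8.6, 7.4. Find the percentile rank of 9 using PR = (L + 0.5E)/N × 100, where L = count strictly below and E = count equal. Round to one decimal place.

N = 7.
Strictly below 9: 5. Equal to 9: 2.
PR = (5 + 0.5·2)/7 × 100 = 85.7

85.7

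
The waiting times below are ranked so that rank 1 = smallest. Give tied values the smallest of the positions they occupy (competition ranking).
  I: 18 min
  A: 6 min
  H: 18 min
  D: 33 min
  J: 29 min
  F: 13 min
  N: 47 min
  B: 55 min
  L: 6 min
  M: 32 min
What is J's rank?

Sorted (ascending): 6, 6, 13, 18, 18, 29, 32, 33, 47, 55
The 2 values of 6 occupy positions 1–2 → each gets rank 1.
The 2 values of 18 occupy positions 4–5 → each gets rank 4.
J has value 29 min → rank 6.

6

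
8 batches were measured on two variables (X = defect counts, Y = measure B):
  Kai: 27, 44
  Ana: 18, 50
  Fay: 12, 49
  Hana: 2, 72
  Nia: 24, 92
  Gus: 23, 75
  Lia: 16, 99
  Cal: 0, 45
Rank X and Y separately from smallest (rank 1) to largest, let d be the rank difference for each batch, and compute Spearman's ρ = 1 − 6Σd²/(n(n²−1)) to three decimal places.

Ranks of variable 1: 8, 5, 3, 2, 7, 6, 4, 1
Ranks of variable 2: 1, 4, 3, 5, 7, 6, 8, 2
d = r₁ − r₂: 7, 1, 0, -3, 0, 0, -4, -1
d²: 49, 1, 0, 9, 0, 0, 16, 1; Σd² = 76
ρ = 1 − 6·76/(8·63) = 1 − 456/504 = 0.095

0.095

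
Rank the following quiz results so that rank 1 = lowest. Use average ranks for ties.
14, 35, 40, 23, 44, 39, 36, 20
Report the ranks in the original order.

1, 4, 7, 3, 8, 6, 5, 2

Sorted (ascending): 14, 20, 23, 35, 36, 39, 40, 44
No ties — each value takes its position as its rank.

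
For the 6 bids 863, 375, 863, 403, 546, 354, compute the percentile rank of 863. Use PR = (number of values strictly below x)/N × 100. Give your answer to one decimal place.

66.7

N = 6.
Strictly below 863: 4. Equal to 863: 2.
PR = 4/6 × 100 = 66.7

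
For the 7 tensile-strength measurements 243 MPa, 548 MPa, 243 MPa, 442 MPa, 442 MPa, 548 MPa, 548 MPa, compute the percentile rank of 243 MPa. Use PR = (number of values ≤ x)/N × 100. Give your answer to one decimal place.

N = 7.
Strictly below 243: 0. Equal to 243: 2.
PR = 2/7 × 100 = 28.6

28.6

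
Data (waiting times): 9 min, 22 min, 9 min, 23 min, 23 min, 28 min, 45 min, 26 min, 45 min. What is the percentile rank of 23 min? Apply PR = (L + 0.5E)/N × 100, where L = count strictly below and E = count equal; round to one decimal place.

N = 9.
Strictly below 23: 3. Equal to 23: 2.
PR = (3 + 0.5·2)/9 × 100 = 44.4

44.4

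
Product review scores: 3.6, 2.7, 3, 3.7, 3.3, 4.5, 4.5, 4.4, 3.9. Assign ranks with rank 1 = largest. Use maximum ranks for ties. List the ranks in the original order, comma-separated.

6, 9, 8, 5, 7, 2, 2, 3, 4

Sorted (descending): 4.5, 4.5, 4.4, 3.9, 3.7, 3.6, 3.3, 3, 2.7
The 2 values of 4.5 occupy positions 1–2 → each gets rank 2.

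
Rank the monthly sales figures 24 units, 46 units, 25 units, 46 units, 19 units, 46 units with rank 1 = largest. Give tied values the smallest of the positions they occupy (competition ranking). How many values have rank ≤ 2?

3

Sorted (descending): 46, 46, 46, 25, 24, 19
The 3 values of 46 occupy positions 1–3 → each gets rank 1.
Ranks ≤ 2: {1, 1, 1} → 3 values.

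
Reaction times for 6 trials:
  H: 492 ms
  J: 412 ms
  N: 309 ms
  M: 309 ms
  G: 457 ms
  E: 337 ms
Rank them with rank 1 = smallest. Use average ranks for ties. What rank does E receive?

3

Sorted (ascending): 309, 309, 337, 412, 457, 492
The 2 values of 309 occupy positions 1–2 → average rank (1+2)/2 = 1.5.
E has value 337 ms → rank 3.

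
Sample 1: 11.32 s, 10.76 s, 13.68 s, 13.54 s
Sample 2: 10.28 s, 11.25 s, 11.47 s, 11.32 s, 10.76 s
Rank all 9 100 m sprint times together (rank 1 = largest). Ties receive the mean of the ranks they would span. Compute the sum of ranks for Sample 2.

30

Sorted (descending): 13.68, 13.54, 11.47, 11.32, 11.32, 11.25, 10.76, 10.76, 10.28
The 2 values of 11.32 occupy positions 4–5 → average rank (4+5)/2 = 4.5.
The 2 values of 10.76 occupy positions 7–8 → average rank (7+8)/2 = 7.5.
Sample 2 values → pooled ranks: 10.28→9, 11.25→6, 11.47→3, 11.32→4.5, 10.76→7.5
Rank sum = 9 + 6 + 3 + 4.5 + 7.5 = 30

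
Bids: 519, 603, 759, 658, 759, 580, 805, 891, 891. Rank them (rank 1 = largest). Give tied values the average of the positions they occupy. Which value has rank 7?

Sorted (descending): 891, 891, 805, 759, 759, 658, 603, 580, 519
The 2 values of 891 occupy positions 1–2 → average rank (1+2)/2 = 1.5.
The 2 values of 759 occupy positions 4–5 → average rank (4+5)/2 = 4.5.
Rank 7 → value 603.

603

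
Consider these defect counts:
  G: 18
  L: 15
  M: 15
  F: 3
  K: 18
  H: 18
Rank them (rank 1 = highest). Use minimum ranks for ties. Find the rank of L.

4

Sorted (descending): 18, 18, 18, 15, 15, 3
The 3 values of 18 occupy positions 1–3 → each gets rank 1.
The 2 values of 15 occupy positions 4–5 → each gets rank 4.
L has value 15 → rank 4.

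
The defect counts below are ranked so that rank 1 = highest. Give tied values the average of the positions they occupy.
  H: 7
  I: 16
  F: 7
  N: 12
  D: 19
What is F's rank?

4.5

Sorted (descending): 19, 16, 12, 7, 7
The 2 values of 7 occupy positions 4–5 → average rank (4+5)/2 = 4.5.
F has value 7 → rank 4.5.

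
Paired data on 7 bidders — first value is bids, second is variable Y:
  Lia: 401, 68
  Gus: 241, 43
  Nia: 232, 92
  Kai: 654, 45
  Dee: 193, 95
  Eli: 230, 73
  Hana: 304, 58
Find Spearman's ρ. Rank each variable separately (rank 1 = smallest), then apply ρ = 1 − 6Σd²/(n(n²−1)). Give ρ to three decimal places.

-0.714

Ranks of variable 1: 6, 4, 3, 7, 1, 2, 5
Ranks of variable 2: 4, 1, 6, 2, 7, 5, 3
d = r₁ − r₂: 2, 3, -3, 5, -6, -3, 2
d²: 4, 9, 9, 25, 36, 9, 4; Σd² = 96
ρ = 1 − 6·96/(7·48) = 1 − 576/336 = -0.714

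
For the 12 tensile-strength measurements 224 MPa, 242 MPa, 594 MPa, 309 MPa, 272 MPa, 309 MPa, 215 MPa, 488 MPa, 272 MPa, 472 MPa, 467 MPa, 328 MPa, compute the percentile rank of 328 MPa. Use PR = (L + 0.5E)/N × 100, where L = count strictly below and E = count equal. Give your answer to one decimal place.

N = 12.
Strictly below 328: 7. Equal to 328: 1.
PR = (7 + 0.5·1)/12 × 100 = 62.5

62.5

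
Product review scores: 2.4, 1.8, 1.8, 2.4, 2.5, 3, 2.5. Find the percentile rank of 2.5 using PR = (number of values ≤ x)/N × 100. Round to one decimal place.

85.7

N = 7.
Strictly below 2.5: 4. Equal to 2.5: 2.
PR = 6/7 × 100 = 85.7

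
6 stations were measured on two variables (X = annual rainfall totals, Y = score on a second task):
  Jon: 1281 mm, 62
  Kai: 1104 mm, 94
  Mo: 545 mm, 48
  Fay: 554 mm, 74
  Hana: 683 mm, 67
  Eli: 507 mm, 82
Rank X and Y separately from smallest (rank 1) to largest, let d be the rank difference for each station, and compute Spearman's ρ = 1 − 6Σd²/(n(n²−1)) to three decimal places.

Ranks of variable 1: 6, 5, 2, 3, 4, 1
Ranks of variable 2: 2, 6, 1, 4, 3, 5
d = r₁ − r₂: 4, -1, 1, -1, 1, -4
d²: 16, 1, 1, 1, 1, 16; Σd² = 36
ρ = 1 − 6·36/(6·35) = 1 − 216/210 = -0.029

-0.029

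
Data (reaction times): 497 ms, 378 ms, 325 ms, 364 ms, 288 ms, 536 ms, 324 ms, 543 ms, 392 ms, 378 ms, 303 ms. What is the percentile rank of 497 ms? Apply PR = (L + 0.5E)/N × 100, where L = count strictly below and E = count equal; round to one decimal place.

77.3

N = 11.
Strictly below 497: 8. Equal to 497: 1.
PR = (8 + 0.5·1)/11 × 100 = 77.3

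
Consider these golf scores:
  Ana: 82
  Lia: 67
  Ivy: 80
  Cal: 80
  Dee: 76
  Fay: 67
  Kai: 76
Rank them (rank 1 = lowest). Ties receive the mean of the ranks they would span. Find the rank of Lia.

1.5

Sorted (ascending): 67, 67, 76, 76, 80, 80, 82
The 2 values of 67 occupy positions 1–2 → average rank (1+2)/2 = 1.5.
The 2 values of 76 occupy positions 3–4 → average rank (3+4)/2 = 3.5.
The 2 values of 80 occupy positions 5–6 → average rank (5+6)/2 = 5.5.
Lia has value 67 → rank 1.5.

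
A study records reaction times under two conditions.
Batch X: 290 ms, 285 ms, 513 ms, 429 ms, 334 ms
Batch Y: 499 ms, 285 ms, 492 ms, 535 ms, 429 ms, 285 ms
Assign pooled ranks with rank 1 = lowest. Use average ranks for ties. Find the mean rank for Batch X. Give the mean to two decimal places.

5.50

Sorted (ascending): 285, 285, 285, 290, 334, 429, 429, 492, 499, 513, 535
The 3 values of 285 occupy positions 1–3 → average rank 2.
The 2 values of 429 occupy positions 6–7 → average rank (6+7)/2 = 6.5.
Batch X values → pooled ranks: 290→4, 285→2, 513→10, 429→6.5, 334→5
Mean rank = (4 + 2 + 10 + 6.5 + 5) / 5 = 5.50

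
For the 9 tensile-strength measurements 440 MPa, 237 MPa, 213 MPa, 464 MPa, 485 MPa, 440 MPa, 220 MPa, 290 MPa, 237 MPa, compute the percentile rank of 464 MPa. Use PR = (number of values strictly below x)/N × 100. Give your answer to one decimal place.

77.8

N = 9.
Strictly below 464: 7. Equal to 464: 1.
PR = 7/9 × 100 = 77.8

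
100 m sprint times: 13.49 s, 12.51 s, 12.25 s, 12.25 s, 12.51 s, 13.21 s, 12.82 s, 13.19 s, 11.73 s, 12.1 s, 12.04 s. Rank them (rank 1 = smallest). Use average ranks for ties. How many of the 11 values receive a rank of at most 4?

Sorted (ascending): 11.73, 12.04, 12.1, 12.25, 12.25, 12.51, 12.51, 12.82, 13.19, 13.21, 13.49
The 2 values of 12.25 occupy positions 4–5 → average rank (4+5)/2 = 4.5.
The 2 values of 12.51 occupy positions 6–7 → average rank (6+7)/2 = 6.5.
Ranks ≤ 4: {1, 2, 3} → 3 values.

3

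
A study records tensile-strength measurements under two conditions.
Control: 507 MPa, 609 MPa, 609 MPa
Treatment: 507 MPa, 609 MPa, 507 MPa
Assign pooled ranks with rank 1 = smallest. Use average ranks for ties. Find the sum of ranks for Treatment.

Sorted (ascending): 507, 507, 507, 609, 609, 609
The 3 values of 507 occupy positions 1–3 → average rank 2.
The 3 values of 609 occupy positions 4–6 → average rank 5.
Treatment values → pooled ranks: 507→2, 609→5, 507→2
Rank sum = 2 + 5 + 2 = 9

9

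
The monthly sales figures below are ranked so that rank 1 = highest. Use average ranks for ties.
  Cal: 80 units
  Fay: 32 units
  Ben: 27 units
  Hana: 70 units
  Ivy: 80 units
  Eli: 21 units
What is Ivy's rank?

Sorted (descending): 80, 80, 70, 32, 27, 21
The 2 values of 80 occupy positions 1–2 → average rank (1+2)/2 = 1.5.
Ivy has value 80 units → rank 1.5.

1.5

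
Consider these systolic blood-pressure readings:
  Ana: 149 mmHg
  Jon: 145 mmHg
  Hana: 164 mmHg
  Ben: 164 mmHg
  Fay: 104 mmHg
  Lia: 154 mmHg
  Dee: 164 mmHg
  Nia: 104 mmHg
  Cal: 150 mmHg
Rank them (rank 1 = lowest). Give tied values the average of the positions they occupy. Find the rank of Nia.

1.5

Sorted (ascending): 104, 104, 145, 149, 150, 154, 164, 164, 164
The 2 values of 104 occupy positions 1–2 → average rank (1+2)/2 = 1.5.
The 3 values of 164 occupy positions 7–9 → average rank 8.
Nia has value 104 mmHg → rank 1.5.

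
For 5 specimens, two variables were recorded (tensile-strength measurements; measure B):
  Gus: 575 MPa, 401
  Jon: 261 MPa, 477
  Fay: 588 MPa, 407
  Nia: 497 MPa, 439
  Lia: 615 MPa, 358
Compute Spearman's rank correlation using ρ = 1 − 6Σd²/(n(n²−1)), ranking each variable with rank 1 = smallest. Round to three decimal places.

-0.900

Ranks of variable 1: 3, 1, 4, 2, 5
Ranks of variable 2: 2, 5, 3, 4, 1
d = r₁ − r₂: 1, -4, 1, -2, 4
d²: 1, 16, 1, 4, 16; Σd² = 38
ρ = 1 − 6·38/(5·24) = 1 − 228/120 = -0.900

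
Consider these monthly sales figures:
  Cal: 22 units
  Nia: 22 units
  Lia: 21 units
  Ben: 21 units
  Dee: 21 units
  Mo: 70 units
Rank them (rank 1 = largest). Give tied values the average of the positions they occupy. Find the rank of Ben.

5

Sorted (descending): 70, 22, 22, 21, 21, 21
The 2 values of 22 occupy positions 2–3 → average rank (2+3)/2 = 2.5.
The 3 values of 21 occupy positions 4–6 → average rank 5.
Ben has value 21 units → rank 5.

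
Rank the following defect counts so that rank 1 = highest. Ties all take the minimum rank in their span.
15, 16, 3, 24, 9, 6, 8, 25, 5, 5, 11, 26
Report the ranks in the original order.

Sorted (descending): 26, 25, 24, 16, 15, 11, 9, 8, 6, 5, 5, 3
The 2 values of 5 occupy positions 10–11 → each gets rank 10.

5, 4, 12, 3, 7, 9, 8, 2, 10, 10, 6, 1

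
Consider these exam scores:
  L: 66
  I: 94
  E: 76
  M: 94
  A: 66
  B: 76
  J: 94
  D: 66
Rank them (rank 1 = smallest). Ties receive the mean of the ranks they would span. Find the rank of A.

Sorted (ascending): 66, 66, 66, 76, 76, 94, 94, 94
The 3 values of 66 occupy positions 1–3 → average rank 2.
The 2 values of 76 occupy positions 4–5 → average rank (4+5)/2 = 4.5.
The 3 values of 94 occupy positions 6–8 → average rank 7.
A has value 66 → rank 2.

2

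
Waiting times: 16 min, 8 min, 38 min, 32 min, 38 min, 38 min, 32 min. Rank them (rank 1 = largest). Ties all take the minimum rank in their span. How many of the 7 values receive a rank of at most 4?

Sorted (descending): 38, 38, 38, 32, 32, 16, 8
The 3 values of 38 occupy positions 1–3 → each gets rank 1.
The 2 values of 32 occupy positions 4–5 → each gets rank 4.
Ranks ≤ 4: {1, 1, 1, 4, 4} → 5 values.

5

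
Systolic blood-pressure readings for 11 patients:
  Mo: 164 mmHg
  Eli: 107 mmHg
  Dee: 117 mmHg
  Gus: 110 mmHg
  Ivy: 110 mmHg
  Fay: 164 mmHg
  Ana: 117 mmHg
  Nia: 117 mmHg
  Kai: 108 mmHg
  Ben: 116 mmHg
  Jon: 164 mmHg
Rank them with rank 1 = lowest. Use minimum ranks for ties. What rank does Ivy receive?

Sorted (ascending): 107, 108, 110, 110, 116, 117, 117, 117, 164, 164, 164
The 2 values of 110 occupy positions 3–4 → each gets rank 3.
The 3 values of 117 occupy positions 6–8 → each gets rank 6.
The 3 values of 164 occupy positions 9–11 → each gets rank 9.
Ivy has value 110 mmHg → rank 3.

3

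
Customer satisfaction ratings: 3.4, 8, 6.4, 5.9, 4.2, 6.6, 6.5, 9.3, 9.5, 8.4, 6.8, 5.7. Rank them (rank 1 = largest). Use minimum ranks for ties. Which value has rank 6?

6.6

Sorted (descending): 9.5, 9.3, 8.4, 8, 6.8, 6.6, 6.5, 6.4, 5.9, 5.7, 4.2, 3.4
No ties — each value takes its position as its rank.
Rank 6 → value 6.6.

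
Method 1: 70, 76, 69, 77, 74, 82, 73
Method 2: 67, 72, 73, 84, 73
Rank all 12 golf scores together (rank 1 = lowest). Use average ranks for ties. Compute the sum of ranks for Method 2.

29

Sorted (ascending): 67, 69, 70, 72, 73, 73, 73, 74, 76, 77, 82, 84
The 3 values of 73 occupy positions 5–7 → average rank 6.
Method 2 values → pooled ranks: 67→1, 72→4, 73→6, 84→12, 73→6
Rank sum = 1 + 4 + 6 + 12 + 6 = 29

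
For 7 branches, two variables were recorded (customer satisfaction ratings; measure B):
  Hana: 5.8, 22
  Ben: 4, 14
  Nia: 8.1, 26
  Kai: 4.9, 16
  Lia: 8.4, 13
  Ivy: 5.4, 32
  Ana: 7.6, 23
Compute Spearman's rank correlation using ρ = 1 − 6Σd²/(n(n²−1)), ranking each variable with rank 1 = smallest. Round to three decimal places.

Ranks of variable 1: 4, 1, 6, 2, 7, 3, 5
Ranks of variable 2: 4, 2, 6, 3, 1, 7, 5
d = r₁ − r₂: 0, -1, 0, -1, 6, -4, 0
d²: 0, 1, 0, 1, 36, 16, 0; Σd² = 54
ρ = 1 − 6·54/(7·48) = 1 − 324/336 = 0.036

0.036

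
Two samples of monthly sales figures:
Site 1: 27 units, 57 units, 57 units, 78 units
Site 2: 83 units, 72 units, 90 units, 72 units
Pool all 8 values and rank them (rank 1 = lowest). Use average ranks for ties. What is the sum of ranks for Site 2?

24

Sorted (ascending): 27, 57, 57, 72, 72, 78, 83, 90
The 2 values of 57 occupy positions 2–3 → average rank (2+3)/2 = 2.5.
The 2 values of 72 occupy positions 4–5 → average rank (4+5)/2 = 4.5.
Site 2 values → pooled ranks: 83→7, 72→4.5, 90→8, 72→4.5
Rank sum = 7 + 4.5 + 8 + 4.5 = 24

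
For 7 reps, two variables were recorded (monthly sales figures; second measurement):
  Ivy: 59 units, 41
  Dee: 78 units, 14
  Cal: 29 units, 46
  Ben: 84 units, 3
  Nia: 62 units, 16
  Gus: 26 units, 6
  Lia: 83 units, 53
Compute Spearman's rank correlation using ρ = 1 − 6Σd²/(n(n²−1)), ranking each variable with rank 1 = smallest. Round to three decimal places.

Ranks of variable 1: 3, 5, 2, 7, 4, 1, 6
Ranks of variable 2: 5, 3, 6, 1, 4, 2, 7
d = r₁ − r₂: -2, 2, -4, 6, 0, -1, -1
d²: 4, 4, 16, 36, 0, 1, 1; Σd² = 62
ρ = 1 − 6·62/(7·48) = 1 − 372/336 = -0.107

-0.107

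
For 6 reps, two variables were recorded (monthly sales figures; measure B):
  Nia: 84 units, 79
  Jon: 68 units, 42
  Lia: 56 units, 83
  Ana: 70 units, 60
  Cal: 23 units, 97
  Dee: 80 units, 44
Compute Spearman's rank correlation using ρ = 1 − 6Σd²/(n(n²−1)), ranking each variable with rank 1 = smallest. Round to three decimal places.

Ranks of variable 1: 6, 3, 2, 4, 1, 5
Ranks of variable 2: 4, 1, 5, 3, 6, 2
d = r₁ − r₂: 2, 2, -3, 1, -5, 3
d²: 4, 4, 9, 1, 25, 9; Σd² = 52
ρ = 1 − 6·52/(6·35) = 1 − 312/210 = -0.486

-0.486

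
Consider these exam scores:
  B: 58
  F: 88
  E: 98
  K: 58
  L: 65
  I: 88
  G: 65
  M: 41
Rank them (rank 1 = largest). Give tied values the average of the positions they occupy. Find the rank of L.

4.5

Sorted (descending): 98, 88, 88, 65, 65, 58, 58, 41
The 2 values of 88 occupy positions 2–3 → average rank (2+3)/2 = 2.5.
The 2 values of 65 occupy positions 4–5 → average rank (4+5)/2 = 4.5.
The 2 values of 58 occupy positions 6–7 → average rank (6+7)/2 = 6.5.
L has value 65 → rank 4.5.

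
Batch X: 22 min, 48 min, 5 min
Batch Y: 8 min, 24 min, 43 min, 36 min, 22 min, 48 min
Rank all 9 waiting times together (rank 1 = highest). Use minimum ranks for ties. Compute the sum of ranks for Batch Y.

27

Sorted (descending): 48, 48, 43, 36, 24, 22, 22, 8, 5
The 2 values of 48 occupy positions 1–2 → each gets rank 1.
The 2 values of 22 occupy positions 6–7 → each gets rank 6.
Batch Y values → pooled ranks: 8→8, 24→5, 43→3, 36→4, 22→6, 48→1
Rank sum = 8 + 5 + 3 + 4 + 6 + 1 = 27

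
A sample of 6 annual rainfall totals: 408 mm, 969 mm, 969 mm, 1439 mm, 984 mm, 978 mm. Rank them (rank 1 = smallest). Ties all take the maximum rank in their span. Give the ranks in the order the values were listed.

1, 3, 3, 6, 5, 4

Sorted (ascending): 408, 969, 969, 978, 984, 1439
The 2 values of 969 occupy positions 2–3 → each gets rank 3.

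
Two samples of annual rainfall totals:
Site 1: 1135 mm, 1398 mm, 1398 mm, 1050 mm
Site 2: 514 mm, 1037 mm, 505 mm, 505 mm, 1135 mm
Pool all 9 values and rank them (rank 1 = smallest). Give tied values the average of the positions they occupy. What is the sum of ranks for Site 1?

28.5

Sorted (ascending): 505, 505, 514, 1037, 1050, 1135, 1135, 1398, 1398
The 2 values of 505 occupy positions 1–2 → average rank (1+2)/2 = 1.5.
The 2 values of 1135 occupy positions 6–7 → average rank (6+7)/2 = 6.5.
The 2 values of 1398 occupy positions 8–9 → average rank (8+9)/2 = 8.5.
Site 1 values → pooled ranks: 1135→6.5, 1398→8.5, 1398→8.5, 1050→5
Rank sum = 6.5 + 8.5 + 8.5 + 5 = 28.5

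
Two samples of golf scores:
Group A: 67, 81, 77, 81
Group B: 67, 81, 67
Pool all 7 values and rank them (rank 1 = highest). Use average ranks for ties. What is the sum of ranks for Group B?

Sorted (descending): 81, 81, 81, 77, 67, 67, 67
The 3 values of 81 occupy positions 1–3 → average rank 2.
The 3 values of 67 occupy positions 5–7 → average rank 6.
Group B values → pooled ranks: 67→6, 81→2, 67→6
Rank sum = 6 + 2 + 6 = 14

14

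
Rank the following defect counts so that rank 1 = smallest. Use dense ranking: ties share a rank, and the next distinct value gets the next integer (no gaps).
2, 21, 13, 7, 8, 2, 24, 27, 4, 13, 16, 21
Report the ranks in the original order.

1, 7, 5, 3, 4, 1, 8, 9, 2, 5, 6, 7

Sorted (ascending): 2, 2, 4, 7, 8, 13, 13, 16, 21, 21, 24, 27
The 2 values of 2 share dense rank 1.
The 2 values of 13 share dense rank 5.
The 2 values of 21 share dense rank 7.
Remaining distinct values take the next consecutive integers.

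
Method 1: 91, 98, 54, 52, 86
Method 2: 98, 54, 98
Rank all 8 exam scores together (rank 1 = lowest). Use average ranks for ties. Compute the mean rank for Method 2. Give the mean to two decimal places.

Sorted (ascending): 52, 54, 54, 86, 91, 98, 98, 98
The 2 values of 54 occupy positions 2–3 → average rank (2+3)/2 = 2.5.
The 3 values of 98 occupy positions 6–8 → average rank 7.
Method 2 values → pooled ranks: 98→7, 54→2.5, 98→7
Mean rank = (7 + 2.5 + 7) / 3 = 5.50

5.50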